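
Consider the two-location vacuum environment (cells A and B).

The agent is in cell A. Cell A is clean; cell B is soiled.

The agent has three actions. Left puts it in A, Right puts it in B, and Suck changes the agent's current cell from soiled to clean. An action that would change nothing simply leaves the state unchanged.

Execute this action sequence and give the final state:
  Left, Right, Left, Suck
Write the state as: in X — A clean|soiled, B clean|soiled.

step 1/4 (Left): in A — A clean, B soiled
step 2/4 (Right): in B — A clean, B soiled
step 3/4 (Left): in A — A clean, B soiled
step 4/4 (Suck): in A — A clean, B soiled

in A — A clean, B soiled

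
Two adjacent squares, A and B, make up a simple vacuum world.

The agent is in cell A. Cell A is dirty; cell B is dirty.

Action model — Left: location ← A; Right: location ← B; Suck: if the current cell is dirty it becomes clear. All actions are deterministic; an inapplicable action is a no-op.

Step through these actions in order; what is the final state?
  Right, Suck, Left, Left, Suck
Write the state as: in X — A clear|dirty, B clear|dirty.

in A — A clear, B clear

1) do Right; now in B — A dirty, B dirty
2) do Suck; now in B — A dirty, B clear
3) do Left; now in A — A dirty, B clear
4) do Left; now in A — A dirty, B clear
5) do Suck; now in A — A clear, B clear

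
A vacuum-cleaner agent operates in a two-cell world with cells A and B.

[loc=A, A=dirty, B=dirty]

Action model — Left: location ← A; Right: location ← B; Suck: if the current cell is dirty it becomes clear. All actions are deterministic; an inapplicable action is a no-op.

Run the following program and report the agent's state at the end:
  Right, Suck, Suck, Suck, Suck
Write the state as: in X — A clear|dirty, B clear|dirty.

in B — A dirty, B clear

Right (#1): in B — A dirty, B dirty
Suck (#2): in B — A dirty, B clear
Suck (#3): in B — A dirty, B clear
Suck (#4): in B — A dirty, B clear
Suck (#5): in B — A dirty, B clear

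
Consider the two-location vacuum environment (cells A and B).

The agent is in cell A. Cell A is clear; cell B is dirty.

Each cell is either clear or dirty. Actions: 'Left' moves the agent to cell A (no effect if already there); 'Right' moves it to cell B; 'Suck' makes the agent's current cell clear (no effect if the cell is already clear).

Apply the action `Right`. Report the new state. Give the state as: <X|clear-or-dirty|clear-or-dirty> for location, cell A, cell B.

start: <A|clear|dirty>
step 1/1 (Right): <B|clear|dirty>

<B|clear|dirty>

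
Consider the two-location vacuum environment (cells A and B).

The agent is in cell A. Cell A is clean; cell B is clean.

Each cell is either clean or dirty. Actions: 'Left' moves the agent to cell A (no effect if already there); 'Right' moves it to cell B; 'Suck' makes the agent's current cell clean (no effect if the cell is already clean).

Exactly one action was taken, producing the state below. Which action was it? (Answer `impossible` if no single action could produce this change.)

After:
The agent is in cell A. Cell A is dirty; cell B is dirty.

try  Left: (A; A:clean, B:clean)
try Right: (B; A:clean, B:clean)
try  Suck: (A; A:clean, B:clean)
no single action produces the after-state

impossible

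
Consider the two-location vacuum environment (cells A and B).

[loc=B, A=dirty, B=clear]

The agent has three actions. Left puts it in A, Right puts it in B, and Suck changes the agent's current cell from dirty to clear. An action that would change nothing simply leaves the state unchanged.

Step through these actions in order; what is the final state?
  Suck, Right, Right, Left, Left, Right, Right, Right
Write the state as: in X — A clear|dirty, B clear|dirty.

Suck (#1): in B — A dirty, B clear
Right (#2): in B — A dirty, B clear
Right (#3): in B — A dirty, B clear
Left (#4): in A — A dirty, B clear
Left (#5): in A — A dirty, B clear
Right (#6): in B — A dirty, B clear
Right (#7): in B — A dirty, B clear
Right (#8): in B — A dirty, B clear

in B — A dirty, B clear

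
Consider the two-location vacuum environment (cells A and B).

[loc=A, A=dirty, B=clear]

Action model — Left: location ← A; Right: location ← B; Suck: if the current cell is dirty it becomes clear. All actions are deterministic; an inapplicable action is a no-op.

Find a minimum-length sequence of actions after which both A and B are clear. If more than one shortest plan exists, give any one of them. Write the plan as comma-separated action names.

Suck

1) do Suck; now (A; A:clear, B:clear)
min 1: A is dirty, one Suck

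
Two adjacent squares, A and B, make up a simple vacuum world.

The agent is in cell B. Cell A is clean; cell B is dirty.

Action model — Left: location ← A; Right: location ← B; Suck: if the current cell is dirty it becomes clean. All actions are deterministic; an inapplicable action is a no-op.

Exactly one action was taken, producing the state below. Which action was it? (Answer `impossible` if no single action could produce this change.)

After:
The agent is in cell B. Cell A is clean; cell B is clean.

try  Left: in A — A clean, B dirty
try Right: in B — A clean, B dirty
try  Suck: in B — A clean, B clean  ← match

Suck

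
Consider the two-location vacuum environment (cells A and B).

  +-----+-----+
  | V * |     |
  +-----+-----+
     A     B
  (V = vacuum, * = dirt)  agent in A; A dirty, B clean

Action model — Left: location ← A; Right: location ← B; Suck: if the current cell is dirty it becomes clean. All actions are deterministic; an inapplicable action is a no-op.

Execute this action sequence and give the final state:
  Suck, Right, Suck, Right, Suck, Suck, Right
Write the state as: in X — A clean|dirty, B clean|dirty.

in B — A clean, B clean

1. Suck → in A — A clean, B clean
2. Right → in B — A clean, B clean
3. Suck → in B — A clean, B clean
4. Right → in B — A clean, B clean
5. Suck → in B — A clean, B clean
6. Suck → in B — A clean, B clean
7. Right → in B — A clean, B clean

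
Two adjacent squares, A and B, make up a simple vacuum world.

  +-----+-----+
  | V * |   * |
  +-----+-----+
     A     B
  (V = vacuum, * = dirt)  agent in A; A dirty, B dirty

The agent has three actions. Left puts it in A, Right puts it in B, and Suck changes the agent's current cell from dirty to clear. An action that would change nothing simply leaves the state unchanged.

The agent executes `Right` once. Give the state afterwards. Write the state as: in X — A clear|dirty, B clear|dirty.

start: in A — A dirty, B dirty
step 1/1 (Right): in B — A dirty, B dirty

in B — A dirty, B dirty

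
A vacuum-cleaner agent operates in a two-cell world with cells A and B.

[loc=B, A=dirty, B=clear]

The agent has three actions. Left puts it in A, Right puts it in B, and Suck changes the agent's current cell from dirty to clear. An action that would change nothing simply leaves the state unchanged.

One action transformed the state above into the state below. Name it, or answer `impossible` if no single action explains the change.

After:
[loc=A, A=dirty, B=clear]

try  Left: (A; A:dirty, B:clear)  ← match
try Right: (B; A:dirty, B:clear)
try  Suck: (B; A:dirty, B:clear)

Left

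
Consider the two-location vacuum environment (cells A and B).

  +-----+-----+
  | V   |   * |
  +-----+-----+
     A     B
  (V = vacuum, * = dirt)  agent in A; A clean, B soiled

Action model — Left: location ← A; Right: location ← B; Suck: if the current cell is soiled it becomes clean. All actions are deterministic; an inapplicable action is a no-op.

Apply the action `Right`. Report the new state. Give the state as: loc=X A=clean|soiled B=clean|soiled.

start: loc=A A=clean B=soiled
step 1/1 (Right): loc=B A=clean B=soiled

loc=B A=clean B=soiled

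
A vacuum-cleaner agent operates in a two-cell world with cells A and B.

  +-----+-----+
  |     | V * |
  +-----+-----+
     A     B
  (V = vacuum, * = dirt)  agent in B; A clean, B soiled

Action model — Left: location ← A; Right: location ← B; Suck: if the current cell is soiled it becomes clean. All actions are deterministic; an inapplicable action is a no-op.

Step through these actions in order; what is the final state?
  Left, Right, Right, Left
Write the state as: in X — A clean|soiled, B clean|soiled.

step 1/4 (Left): in A — A clean, B soiled
step 2/4 (Right): in B — A clean, B soiled
step 3/4 (Right): in B — A clean, B soiled
step 4/4 (Left): in A — A clean, B soiled

in A — A clean, B soiled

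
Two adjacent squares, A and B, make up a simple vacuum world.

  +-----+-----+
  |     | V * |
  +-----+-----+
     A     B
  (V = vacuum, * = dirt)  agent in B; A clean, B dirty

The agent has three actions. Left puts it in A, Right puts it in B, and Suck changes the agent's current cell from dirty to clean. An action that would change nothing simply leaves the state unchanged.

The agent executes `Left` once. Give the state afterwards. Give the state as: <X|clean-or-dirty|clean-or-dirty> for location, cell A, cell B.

<A|clean|dirty>

start: <B|clean|dirty>
t=1 Left ⇒ <A|clean|dirty>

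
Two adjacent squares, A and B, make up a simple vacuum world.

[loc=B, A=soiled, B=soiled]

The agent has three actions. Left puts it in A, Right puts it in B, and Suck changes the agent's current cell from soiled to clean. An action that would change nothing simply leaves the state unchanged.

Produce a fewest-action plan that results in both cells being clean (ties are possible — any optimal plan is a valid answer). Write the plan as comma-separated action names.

1. Suck → (B; A:soiled, B:clean)
2. Left → (A; A:soiled, B:clean)
3. Suck → (A; A:clean, B:clean)
min 3: Suck B + move + Suck A

Suck, Left, Suck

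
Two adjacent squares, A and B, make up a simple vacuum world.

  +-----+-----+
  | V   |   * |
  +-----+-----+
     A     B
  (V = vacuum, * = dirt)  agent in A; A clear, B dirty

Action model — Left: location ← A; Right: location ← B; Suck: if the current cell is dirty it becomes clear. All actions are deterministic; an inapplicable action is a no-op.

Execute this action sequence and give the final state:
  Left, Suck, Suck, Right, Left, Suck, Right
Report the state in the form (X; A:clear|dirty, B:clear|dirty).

(B; A:clear, B:dirty)

1) do Left; now (A; A:clear, B:dirty)
2) do Suck; now (A; A:clear, B:dirty)
3) do Suck; now (A; A:clear, B:dirty)
4) do Right; now (B; A:clear, B:dirty)
5) do Left; now (A; A:clear, B:dirty)
6) do Suck; now (A; A:clear, B:dirty)
7) do Right; now (B; A:clear, B:dirty)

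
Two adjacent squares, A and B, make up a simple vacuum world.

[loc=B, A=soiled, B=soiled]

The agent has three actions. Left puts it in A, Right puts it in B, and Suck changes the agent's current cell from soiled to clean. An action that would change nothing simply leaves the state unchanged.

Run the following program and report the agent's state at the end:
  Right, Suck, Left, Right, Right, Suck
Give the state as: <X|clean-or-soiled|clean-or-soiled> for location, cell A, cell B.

[1] after Right: <B|soiled|soiled>
[2] after Suck: <B|soiled|clean>
[3] after Left: <A|soiled|clean>
[4] after Right: <B|soiled|clean>
[5] after Right: <B|soiled|clean>
[6] after Suck: <B|soiled|clean>

<B|soiled|clean>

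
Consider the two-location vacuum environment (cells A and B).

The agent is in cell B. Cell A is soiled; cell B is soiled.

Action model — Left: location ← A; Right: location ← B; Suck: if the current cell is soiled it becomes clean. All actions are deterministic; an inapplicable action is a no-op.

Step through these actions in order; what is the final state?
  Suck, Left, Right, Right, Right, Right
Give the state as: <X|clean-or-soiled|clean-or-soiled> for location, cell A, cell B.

<B|soiled|clean>

[1] after Suck: <B|soiled|clean>
[2] after Left: <A|soiled|clean>
[3] after Right: <B|soiled|clean>
[4] after Right: <B|soiled|clean>
[5] after Right: <B|soiled|clean>
[6] after Right: <B|soiled|clean>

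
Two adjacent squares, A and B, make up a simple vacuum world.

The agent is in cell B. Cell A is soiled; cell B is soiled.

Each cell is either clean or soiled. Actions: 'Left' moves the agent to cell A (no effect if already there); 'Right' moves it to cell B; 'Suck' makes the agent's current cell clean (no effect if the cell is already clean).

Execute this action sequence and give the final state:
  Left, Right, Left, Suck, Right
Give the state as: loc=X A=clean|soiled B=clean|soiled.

step 1/5 (Left): loc=A A=soiled B=soiled
step 2/5 (Right): loc=B A=soiled B=soiled
step 3/5 (Left): loc=A A=soiled B=soiled
step 4/5 (Suck): loc=A A=clean B=soiled
step 5/5 (Right): loc=B A=clean B=soiled

loc=B A=clean B=soiled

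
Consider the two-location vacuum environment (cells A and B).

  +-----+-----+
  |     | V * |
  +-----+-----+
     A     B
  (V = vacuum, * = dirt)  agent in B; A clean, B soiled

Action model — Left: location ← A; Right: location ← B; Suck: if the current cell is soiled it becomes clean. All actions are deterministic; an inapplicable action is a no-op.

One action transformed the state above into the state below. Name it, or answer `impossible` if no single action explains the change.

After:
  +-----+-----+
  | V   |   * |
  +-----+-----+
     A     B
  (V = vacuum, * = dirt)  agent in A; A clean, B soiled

Left

try  Left: in A — A clean, B soiled  ← match
try Right: in B — A clean, B soiled
try  Suck: in B — A clean, B clean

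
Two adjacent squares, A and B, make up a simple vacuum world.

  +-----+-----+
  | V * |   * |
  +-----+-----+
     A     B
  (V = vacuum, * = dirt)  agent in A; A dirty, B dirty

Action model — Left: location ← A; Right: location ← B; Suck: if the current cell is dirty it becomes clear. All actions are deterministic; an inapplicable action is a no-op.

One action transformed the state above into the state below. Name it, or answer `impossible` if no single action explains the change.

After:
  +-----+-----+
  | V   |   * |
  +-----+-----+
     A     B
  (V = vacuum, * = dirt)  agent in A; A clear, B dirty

Suck

try  Left: in A — A dirty, B dirty
try Right: in B — A dirty, B dirty
try  Suck: in A — A clear, B dirty  ← match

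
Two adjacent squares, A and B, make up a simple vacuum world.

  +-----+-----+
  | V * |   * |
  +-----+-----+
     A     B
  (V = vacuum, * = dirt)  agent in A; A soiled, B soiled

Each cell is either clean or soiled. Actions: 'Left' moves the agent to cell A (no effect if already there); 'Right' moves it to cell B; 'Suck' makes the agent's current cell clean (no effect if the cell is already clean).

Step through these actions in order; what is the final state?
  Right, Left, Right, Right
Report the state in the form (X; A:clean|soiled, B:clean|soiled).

(B; A:soiled, B:soiled)

[1] after Right: (B; A:soiled, B:soiled)
[2] after Left: (A; A:soiled, B:soiled)
[3] after Right: (B; A:soiled, B:soiled)
[4] after Right: (B; A:soiled, B:soiled)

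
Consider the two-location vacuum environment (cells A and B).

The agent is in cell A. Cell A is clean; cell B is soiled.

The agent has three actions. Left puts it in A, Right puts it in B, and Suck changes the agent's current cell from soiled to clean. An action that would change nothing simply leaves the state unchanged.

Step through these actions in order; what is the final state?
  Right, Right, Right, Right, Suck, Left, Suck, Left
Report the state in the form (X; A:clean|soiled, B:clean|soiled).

(A; A:clean, B:clean)

step 1/8 (Right): (B; A:clean, B:soiled)
step 2/8 (Right): (B; A:clean, B:soiled)
step 3/8 (Right): (B; A:clean, B:soiled)
step 4/8 (Right): (B; A:clean, B:soiled)
step 5/8 (Suck): (B; A:clean, B:clean)
step 6/8 (Left): (A; A:clean, B:clean)
step 7/8 (Suck): (A; A:clean, B:clean)
step 8/8 (Left): (A; A:clean, B:clean)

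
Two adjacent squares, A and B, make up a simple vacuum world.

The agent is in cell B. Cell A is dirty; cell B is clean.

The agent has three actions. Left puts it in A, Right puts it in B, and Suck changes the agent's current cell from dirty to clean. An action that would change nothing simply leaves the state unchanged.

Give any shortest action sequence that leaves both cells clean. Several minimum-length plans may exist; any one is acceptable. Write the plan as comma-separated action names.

Left, Suck

1) do Left; now in A — A dirty, B clean
2) do Suck; now in A — A clean, B clean
min 2: go A then Suck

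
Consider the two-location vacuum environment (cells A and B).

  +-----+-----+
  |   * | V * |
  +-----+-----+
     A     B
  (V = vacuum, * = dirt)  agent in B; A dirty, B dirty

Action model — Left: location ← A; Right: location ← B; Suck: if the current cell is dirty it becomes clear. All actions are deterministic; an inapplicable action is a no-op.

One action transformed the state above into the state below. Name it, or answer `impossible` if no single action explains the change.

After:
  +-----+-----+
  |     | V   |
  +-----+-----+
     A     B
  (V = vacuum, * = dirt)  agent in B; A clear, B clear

impossible

try  Left: in A — A dirty, B dirty
try Right: in B — A dirty, B dirty
try  Suck: in B — A dirty, B clear
no single action produces the after-state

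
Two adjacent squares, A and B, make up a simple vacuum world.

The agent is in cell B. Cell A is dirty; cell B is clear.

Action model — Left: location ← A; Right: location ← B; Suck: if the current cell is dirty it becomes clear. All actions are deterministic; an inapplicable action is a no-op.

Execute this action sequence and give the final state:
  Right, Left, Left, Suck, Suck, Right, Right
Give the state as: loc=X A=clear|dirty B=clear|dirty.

loc=B A=clear B=clear

step 1/7 (Right): loc=B A=dirty B=clear
step 2/7 (Left): loc=A A=dirty B=clear
step 3/7 (Left): loc=A A=dirty B=clear
step 4/7 (Suck): loc=A A=clear B=clear
step 5/7 (Suck): loc=A A=clear B=clear
step 6/7 (Right): loc=B A=clear B=clear
step 7/7 (Right): loc=B A=clear B=clear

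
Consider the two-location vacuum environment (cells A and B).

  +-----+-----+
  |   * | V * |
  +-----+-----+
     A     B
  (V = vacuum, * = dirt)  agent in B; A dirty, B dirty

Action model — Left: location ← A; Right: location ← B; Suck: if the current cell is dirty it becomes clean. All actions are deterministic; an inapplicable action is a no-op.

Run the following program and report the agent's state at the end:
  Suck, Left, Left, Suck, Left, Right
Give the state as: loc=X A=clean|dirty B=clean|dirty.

1. Suck → loc=B A=dirty B=clean
2. Left → loc=A A=dirty B=clean
3. Left → loc=A A=dirty B=clean
4. Suck → loc=A A=clean B=clean
5. Left → loc=A A=clean B=clean
6. Right → loc=B A=clean B=clean

loc=B A=clean B=clean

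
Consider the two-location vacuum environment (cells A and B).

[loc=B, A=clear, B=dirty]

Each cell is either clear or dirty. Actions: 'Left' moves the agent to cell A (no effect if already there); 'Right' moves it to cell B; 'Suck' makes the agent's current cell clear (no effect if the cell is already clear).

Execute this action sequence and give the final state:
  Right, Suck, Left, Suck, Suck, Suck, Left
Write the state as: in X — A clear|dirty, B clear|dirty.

step 1/7 (Right): in B — A clear, B dirty
step 2/7 (Suck): in B — A clear, B clear
step 3/7 (Left): in A — A clear, B clear
step 4/7 (Suck): in A — A clear, B clear
step 5/7 (Suck): in A — A clear, B clear
step 6/7 (Suck): in A — A clear, B clear
step 7/7 (Left): in A — A clear, B clear

in A — A clear, B clear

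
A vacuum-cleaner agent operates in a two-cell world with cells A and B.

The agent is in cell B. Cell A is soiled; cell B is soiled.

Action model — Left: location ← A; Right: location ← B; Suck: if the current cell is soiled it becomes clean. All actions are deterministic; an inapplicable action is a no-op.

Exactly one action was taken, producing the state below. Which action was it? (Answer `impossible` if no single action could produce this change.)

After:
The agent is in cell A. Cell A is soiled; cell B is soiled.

try  Left: <A|soiled|soiled>  ← match
try Right: <B|soiled|soiled>
try  Suck: <B|soiled|clean>

Left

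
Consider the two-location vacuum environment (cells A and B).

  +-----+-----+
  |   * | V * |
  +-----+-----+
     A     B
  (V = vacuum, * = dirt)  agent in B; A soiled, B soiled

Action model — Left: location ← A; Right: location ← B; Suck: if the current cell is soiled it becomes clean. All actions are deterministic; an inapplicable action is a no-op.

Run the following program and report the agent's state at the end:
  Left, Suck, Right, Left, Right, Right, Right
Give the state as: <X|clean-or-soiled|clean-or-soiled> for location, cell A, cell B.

1. Left → <A|soiled|soiled>
2. Suck → <A|clean|soiled>
3. Right → <B|clean|soiled>
4. Left → <A|clean|soiled>
5. Right → <B|clean|soiled>
6. Right → <B|clean|soiled>
7. Right → <B|clean|soiled>

<B|clean|soiled>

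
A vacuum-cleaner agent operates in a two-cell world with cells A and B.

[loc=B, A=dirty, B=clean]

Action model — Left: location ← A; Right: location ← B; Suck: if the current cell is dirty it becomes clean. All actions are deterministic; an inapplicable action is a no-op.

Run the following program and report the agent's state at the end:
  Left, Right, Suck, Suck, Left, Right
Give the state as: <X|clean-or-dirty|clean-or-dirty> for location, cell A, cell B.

[1] after Left: <A|dirty|clean>
[2] after Right: <B|dirty|clean>
[3] after Suck: <B|dirty|clean>
[4] after Suck: <B|dirty|clean>
[5] after Left: <A|dirty|clean>
[6] after Right: <B|dirty|clean>

<B|dirty|clean>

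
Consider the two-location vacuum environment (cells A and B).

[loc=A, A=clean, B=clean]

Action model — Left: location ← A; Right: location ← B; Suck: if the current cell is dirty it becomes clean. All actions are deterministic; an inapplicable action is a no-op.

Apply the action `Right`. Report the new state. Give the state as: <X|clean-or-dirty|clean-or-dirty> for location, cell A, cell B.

<B|clean|clean>

start: <A|clean|clean>
t=1 Right ⇒ <B|clean|clean>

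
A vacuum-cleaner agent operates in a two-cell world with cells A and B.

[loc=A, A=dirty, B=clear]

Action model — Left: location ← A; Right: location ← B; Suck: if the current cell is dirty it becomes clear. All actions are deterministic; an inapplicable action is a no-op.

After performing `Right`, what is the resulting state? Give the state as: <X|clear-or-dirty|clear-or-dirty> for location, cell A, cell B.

<B|dirty|clear>

start: <A|dirty|clear>
1) do Right; now <B|dirty|clear>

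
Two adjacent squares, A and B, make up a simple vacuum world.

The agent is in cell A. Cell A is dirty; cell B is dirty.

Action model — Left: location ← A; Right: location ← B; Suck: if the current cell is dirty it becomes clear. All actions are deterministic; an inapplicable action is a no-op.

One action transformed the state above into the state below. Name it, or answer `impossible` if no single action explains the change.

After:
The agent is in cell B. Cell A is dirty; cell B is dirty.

try  Left: in A — A dirty, B dirty
try Right: in B — A dirty, B dirty  ← match
try  Suck: in A — A clear, B dirty

Right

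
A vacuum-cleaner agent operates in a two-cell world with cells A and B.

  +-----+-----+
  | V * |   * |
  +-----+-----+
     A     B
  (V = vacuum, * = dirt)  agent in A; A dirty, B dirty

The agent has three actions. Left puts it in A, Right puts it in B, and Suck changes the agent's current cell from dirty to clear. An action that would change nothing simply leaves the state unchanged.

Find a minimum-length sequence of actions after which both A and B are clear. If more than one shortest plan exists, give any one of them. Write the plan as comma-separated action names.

[1] after Suck: (A; A:clear, B:dirty)
[2] after Right: (B; A:clear, B:dirty)
[3] after Suck: (B; A:clear, B:clear)
min 3: Suck A + move + Suck B

Suck, Right, Suck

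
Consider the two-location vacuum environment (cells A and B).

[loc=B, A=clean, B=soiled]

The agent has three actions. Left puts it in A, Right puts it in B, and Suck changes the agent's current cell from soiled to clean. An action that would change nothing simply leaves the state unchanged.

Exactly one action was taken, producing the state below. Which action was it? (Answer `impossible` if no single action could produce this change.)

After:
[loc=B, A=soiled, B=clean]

try  Left: <A|clean|soiled>
try Right: <B|clean|soiled>
try  Suck: <B|clean|clean>
no single action produces the after-state

impossible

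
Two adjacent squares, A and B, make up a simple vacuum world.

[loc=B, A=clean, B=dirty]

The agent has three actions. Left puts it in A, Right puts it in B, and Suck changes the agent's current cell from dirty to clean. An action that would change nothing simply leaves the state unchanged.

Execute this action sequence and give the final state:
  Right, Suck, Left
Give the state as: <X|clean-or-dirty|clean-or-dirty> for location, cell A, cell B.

1. Right → <B|clean|dirty>
2. Suck → <B|clean|clean>
3. Left → <A|clean|clean>

<A|clean|clean>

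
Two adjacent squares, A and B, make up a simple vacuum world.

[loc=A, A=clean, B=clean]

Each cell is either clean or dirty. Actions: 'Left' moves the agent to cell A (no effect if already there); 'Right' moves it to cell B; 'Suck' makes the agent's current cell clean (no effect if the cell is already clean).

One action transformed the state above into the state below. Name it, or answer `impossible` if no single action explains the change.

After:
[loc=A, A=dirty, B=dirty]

try  Left: in A — A clean, B clean
try Right: in B — A clean, B clean
try  Suck: in A — A clean, B clean
no single action produces the after-state

impossible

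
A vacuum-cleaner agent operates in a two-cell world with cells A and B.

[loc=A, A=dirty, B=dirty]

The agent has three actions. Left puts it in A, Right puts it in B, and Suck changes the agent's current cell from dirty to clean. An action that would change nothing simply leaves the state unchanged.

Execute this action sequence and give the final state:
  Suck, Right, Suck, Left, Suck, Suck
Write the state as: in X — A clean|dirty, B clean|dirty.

in A — A clean, B clean

t=1 Suck ⇒ in A — A clean, B dirty
t=2 Right ⇒ in B — A clean, B dirty
t=3 Suck ⇒ in B — A clean, B clean
t=4 Left ⇒ in A — A clean, B clean
t=5 Suck ⇒ in A — A clean, B clean
t=6 Suck ⇒ in A — A clean, B clean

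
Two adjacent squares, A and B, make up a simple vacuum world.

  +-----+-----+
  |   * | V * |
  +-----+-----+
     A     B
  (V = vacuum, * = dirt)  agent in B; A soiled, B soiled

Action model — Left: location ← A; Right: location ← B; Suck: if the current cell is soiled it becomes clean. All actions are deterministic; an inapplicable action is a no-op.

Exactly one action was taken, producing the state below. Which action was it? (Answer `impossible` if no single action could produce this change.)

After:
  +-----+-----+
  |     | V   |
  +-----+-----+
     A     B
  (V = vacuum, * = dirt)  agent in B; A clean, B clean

impossible

try  Left: in A — A soiled, B soiled
try Right: in B — A soiled, B soiled
try  Suck: in B — A soiled, B clean
no single action produces the after-state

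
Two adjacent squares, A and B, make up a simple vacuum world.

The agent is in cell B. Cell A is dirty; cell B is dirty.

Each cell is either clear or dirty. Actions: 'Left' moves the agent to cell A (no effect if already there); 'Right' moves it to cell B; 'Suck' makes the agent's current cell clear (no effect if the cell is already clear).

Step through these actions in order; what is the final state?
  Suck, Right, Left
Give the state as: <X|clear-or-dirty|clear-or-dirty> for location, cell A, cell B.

<A|dirty|clear>

1. Suck → <B|dirty|clear>
2. Right → <B|dirty|clear>
3. Left → <A|dirty|clear>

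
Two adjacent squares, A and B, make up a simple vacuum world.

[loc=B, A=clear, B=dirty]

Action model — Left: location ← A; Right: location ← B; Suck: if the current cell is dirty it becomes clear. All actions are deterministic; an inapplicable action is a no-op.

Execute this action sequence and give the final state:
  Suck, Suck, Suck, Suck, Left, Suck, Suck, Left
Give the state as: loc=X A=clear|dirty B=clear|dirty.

loc=A A=clear B=clear

1) do Suck; now loc=B A=clear B=clear
2) do Suck; now loc=B A=clear B=clear
3) do Suck; now loc=B A=clear B=clear
4) do Suck; now loc=B A=clear B=clear
5) do Left; now loc=A A=clear B=clear
6) do Suck; now loc=A A=clear B=clear
7) do Suck; now loc=A A=clear B=clear
8) do Left; now loc=A A=clear B=clear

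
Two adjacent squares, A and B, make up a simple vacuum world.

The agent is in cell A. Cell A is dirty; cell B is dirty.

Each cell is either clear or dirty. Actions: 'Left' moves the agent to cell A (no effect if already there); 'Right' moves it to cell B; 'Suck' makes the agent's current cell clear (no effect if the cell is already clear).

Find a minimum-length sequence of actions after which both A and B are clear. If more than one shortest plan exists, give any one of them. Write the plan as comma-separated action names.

Suck, Right, Suck

1. Suck → in A — A clear, B dirty
2. Right → in B — A clear, B dirty
3. Suck → in B — A clear, B clear
min 3: Suck A + move + Suck B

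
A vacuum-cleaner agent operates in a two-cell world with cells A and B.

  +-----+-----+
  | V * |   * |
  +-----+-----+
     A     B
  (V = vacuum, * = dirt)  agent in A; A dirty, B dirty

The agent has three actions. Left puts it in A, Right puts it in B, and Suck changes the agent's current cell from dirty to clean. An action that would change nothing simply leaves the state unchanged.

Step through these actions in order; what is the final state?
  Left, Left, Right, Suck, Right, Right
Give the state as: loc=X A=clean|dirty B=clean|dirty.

[1] after Left: loc=A A=dirty B=dirty
[2] after Left: loc=A A=dirty B=dirty
[3] after Right: loc=B A=dirty B=dirty
[4] after Suck: loc=B A=dirty B=clean
[5] after Right: loc=B A=dirty B=clean
[6] after Right: loc=B A=dirty B=clean

loc=B A=dirty B=clean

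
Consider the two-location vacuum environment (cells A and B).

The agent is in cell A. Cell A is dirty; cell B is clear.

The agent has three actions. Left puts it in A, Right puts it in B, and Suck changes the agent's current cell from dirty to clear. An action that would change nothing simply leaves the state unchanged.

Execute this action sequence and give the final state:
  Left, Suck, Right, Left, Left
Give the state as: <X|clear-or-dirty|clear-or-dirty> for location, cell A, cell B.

<A|clear|clear>

Left (#1): <A|dirty|clear>
Suck (#2): <A|clear|clear>
Right (#3): <B|clear|clear>
Left (#4): <A|clear|clear>
Left (#5): <A|clear|clear>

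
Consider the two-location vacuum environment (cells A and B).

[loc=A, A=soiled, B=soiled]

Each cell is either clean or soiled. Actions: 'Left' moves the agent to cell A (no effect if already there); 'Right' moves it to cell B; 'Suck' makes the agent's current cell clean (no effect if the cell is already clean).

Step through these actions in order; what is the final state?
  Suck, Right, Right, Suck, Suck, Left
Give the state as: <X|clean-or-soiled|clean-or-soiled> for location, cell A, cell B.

<A|clean|clean>

[1] after Suck: <A|clean|soiled>
[2] after Right: <B|clean|soiled>
[3] after Right: <B|clean|soiled>
[4] after Suck: <B|clean|clean>
[5] after Suck: <B|clean|clean>
[6] after Left: <A|clean|clean>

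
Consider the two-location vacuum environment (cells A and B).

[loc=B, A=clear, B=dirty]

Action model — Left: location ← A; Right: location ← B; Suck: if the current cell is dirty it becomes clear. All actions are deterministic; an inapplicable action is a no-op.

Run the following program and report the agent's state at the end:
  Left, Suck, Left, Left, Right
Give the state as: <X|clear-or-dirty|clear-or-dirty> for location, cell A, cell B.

<B|clear|dirty>

1. Left → <A|clear|dirty>
2. Suck → <A|clear|dirty>
3. Left → <A|clear|dirty>
4. Left → <A|clear|dirty>
5. Right → <B|clear|dirty>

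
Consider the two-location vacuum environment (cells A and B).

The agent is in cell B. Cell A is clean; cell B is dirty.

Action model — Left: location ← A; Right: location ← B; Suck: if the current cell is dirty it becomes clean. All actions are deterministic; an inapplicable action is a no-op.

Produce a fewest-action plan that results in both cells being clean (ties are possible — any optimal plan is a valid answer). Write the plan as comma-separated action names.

1) do Suck; now loc=B A=clean B=clean
min 1: B is dirty, one Suck

Suck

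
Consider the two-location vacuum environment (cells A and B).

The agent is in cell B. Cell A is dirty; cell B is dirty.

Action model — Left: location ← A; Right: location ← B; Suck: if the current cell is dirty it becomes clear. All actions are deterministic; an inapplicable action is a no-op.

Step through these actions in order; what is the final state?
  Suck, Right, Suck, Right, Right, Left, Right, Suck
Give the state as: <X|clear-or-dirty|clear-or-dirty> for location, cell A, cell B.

<B|dirty|clear>

[1] after Suck: <B|dirty|clear>
[2] after Right: <B|dirty|clear>
[3] after Suck: <B|dirty|clear>
[4] after Right: <B|dirty|clear>
[5] after Right: <B|dirty|clear>
[6] after Left: <A|dirty|clear>
[7] after Right: <B|dirty|clear>
[8] after Suck: <B|dirty|clear>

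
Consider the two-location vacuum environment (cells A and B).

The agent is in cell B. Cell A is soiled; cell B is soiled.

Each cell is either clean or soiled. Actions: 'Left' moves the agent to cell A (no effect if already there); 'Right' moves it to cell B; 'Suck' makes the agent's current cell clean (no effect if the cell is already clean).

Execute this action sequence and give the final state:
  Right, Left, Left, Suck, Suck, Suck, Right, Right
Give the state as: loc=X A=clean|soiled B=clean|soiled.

[1] after Right: loc=B A=soiled B=soiled
[2] after Left: loc=A A=soiled B=soiled
[3] after Left: loc=A A=soiled B=soiled
[4] after Suck: loc=A A=clean B=soiled
[5] after Suck: loc=A A=clean B=soiled
[6] after Suck: loc=A A=clean B=soiled
[7] after Right: loc=B A=clean B=soiled
[8] after Right: loc=B A=clean B=soiled

loc=B A=clean B=soiled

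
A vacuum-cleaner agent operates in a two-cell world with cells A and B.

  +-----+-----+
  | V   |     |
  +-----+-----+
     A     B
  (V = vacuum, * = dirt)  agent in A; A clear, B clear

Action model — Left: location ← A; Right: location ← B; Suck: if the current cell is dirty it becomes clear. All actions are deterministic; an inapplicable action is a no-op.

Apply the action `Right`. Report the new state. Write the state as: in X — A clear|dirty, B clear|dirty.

in B — A clear, B clear

start: in A — A clear, B clear
[1] after Right: in B — A clear, B clear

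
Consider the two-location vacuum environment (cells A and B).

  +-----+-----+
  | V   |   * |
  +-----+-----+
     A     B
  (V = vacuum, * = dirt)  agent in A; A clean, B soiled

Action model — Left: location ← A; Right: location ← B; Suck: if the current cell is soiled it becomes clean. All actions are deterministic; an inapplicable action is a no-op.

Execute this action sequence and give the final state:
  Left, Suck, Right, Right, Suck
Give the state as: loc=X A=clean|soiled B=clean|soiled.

loc=B A=clean B=clean

1. Left → loc=A A=clean B=soiled
2. Suck → loc=A A=clean B=soiled
3. Right → loc=B A=clean B=soiled
4. Right → loc=B A=clean B=soiled
5. Suck → loc=B A=clean B=clean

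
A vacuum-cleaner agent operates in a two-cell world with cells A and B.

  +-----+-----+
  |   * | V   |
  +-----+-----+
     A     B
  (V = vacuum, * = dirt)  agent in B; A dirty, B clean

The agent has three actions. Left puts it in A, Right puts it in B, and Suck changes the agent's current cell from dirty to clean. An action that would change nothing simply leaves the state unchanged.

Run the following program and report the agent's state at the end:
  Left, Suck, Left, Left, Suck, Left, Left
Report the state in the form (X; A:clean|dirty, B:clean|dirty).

(A; A:clean, B:clean)

step 1/7 (Left): (A; A:dirty, B:clean)
step 2/7 (Suck): (A; A:clean, B:clean)
step 3/7 (Left): (A; A:clean, B:clean)
step 4/7 (Left): (A; A:clean, B:clean)
step 5/7 (Suck): (A; A:clean, B:clean)
step 6/7 (Left): (A; A:clean, B:clean)
step 7/7 (Left): (A; A:clean, B:clean)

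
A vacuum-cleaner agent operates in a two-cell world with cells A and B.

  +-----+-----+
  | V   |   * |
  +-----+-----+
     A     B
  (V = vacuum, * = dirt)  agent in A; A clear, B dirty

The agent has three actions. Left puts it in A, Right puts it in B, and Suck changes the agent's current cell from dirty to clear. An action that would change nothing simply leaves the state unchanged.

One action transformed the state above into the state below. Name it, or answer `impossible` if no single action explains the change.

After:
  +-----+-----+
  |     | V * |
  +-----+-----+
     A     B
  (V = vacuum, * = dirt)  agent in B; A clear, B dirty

try  Left: (A; A:clear, B:dirty)
try Right: (B; A:clear, B:dirty)  ← match
try  Suck: (A; A:clear, B:dirty)

Right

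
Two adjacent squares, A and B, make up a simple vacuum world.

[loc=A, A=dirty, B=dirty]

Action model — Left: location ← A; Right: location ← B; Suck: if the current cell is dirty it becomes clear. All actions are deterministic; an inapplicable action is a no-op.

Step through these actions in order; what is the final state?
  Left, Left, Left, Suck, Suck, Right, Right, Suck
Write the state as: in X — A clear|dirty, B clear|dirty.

in B — A clear, B clear

step 1/8 (Left): in A — A dirty, B dirty
step 2/8 (Left): in A — A dirty, B dirty
step 3/8 (Left): in A — A dirty, B dirty
step 4/8 (Suck): in A — A clear, B dirty
step 5/8 (Suck): in A — A clear, B dirty
step 6/8 (Right): in B — A clear, B dirty
step 7/8 (Right): in B — A clear, B dirty
step 8/8 (Suck): in B — A clear, B clear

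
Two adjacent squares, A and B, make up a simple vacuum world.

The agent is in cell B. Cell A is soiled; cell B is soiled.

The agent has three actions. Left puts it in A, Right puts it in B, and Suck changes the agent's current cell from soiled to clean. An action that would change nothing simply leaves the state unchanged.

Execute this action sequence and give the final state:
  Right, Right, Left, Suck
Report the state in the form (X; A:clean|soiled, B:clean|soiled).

(A; A:clean, B:soiled)

1) do Right; now (B; A:soiled, B:soiled)
2) do Right; now (B; A:soiled, B:soiled)
3) do Left; now (A; A:soiled, B:soiled)
4) do Suck; now (A; A:clean, B:soiled)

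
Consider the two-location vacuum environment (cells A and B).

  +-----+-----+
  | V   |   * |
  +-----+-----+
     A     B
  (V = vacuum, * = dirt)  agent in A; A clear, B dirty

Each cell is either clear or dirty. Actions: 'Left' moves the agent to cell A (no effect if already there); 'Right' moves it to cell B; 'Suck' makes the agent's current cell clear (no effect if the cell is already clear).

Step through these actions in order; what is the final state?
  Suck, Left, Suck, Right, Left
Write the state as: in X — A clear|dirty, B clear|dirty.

1) do Suck; now in A — A clear, B dirty
2) do Left; now in A — A clear, B dirty
3) do Suck; now in A — A clear, B dirty
4) do Right; now in B — A clear, B dirty
5) do Left; now in A — A clear, B dirty

in A — A clear, B dirty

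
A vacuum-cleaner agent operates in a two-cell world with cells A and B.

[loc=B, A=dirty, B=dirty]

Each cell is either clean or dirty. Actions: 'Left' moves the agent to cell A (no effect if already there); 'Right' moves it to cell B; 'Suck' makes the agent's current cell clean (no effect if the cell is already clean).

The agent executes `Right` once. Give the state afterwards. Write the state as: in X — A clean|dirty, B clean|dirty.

in B — A dirty, B dirty

start: in B — A dirty, B dirty
t=1 Right ⇒ in B — A dirty, B dirty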